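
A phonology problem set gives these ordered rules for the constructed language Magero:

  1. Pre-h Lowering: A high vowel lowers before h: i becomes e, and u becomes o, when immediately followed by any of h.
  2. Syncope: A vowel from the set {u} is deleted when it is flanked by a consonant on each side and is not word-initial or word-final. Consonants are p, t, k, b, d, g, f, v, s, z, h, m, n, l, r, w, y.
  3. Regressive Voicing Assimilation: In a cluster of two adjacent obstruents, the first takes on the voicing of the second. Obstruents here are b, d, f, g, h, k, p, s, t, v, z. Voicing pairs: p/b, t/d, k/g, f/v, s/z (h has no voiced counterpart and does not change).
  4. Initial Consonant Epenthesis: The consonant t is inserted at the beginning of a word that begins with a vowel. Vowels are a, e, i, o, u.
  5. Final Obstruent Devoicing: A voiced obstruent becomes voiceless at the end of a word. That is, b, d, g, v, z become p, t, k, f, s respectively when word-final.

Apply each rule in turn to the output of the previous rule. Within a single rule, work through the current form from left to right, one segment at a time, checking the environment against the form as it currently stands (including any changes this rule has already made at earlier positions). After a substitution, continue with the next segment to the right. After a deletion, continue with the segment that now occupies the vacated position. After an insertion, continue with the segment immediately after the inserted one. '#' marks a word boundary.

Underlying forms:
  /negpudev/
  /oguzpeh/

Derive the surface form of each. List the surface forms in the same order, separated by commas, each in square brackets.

[nekbdef], [togspeh]

/negpudev/:
  1 Pre-h Lowering: no change — [negpudev]
  2 Syncope: [negpudev] → [negpdev]
  3 Regressive Voicing Assimilation: [negpdev] → [nekbdev]
  4 Initial Consonant Epenthesis: no change — [nekbdev]
  5 Final Obstruent Devoicing: [nekbdev] → [nekbdef]
/oguzpeh/:
  1 Pre-h Lowering: no change — [oguzpeh]
  2 Syncope: [oguzpeh] → [ogzpeh]
  3 Regressive Voicing Assimilation: [ogzpeh] → [ogspeh]
  4 Initial Consonant Epenthesis: [ogspeh] → [togspeh]
  5 Final Obstruent Devoicing: no change — [togspeh]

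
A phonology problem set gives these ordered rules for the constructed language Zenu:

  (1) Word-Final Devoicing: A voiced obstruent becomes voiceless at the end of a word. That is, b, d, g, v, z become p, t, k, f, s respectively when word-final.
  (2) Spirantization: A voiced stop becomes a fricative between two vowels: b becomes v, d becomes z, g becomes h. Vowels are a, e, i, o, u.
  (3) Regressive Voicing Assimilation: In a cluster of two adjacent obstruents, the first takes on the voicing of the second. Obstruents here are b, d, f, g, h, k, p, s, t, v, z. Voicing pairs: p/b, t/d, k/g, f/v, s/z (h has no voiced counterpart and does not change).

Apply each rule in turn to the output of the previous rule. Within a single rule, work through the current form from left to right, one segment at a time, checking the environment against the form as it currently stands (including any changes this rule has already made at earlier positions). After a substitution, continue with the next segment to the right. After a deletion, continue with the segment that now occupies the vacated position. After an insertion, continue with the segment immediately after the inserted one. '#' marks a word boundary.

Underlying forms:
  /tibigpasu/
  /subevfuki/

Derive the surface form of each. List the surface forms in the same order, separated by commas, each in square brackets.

/tibigpasu/:
  (1) Word-Final Devoicing: no change — [tibigpasu]
  (2) Spirantization: [tibigpasu] → [tivigpasu]
  (3) Regressive Voicing Assimilation: [tivigpasu] → [tivikpasu]
/subevfuki/:
  (1) Word-Final Devoicing: no change — [subevfuki]
  (2) Spirantization: [subevfuki] → [suvevfuki]
  (3) Regressive Voicing Assimilation: [suvevfuki] → [suveffuki]

[tivikpasu], [suveffuki]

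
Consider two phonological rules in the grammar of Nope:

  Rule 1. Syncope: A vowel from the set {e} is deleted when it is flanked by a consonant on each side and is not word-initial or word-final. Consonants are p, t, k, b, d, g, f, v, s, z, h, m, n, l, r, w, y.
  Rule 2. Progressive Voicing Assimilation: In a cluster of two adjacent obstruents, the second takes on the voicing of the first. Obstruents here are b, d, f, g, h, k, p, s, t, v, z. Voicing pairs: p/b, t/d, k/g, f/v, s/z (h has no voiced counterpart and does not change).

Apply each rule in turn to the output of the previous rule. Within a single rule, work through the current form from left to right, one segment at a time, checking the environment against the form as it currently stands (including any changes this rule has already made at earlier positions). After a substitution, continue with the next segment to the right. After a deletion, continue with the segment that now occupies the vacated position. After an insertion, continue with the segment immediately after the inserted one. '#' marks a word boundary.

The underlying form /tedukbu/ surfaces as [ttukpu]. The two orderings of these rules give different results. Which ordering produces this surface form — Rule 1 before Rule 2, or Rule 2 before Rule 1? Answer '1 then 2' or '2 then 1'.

Order 1 then 2:
  1 Syncope: [tedukbu] → [tdukbu]
  2 Progressive Voicing Assimilation: [tdukbu] → [ttukpu]
  result: [ttukpu]
Order 2 then 1:
  2 Progressive Voicing Assimilation: [tedukbu] → [tedukpu]
  1 Syncope: [tedukpu] → [tdukpu]
  result: [tdukpu]

1 then 2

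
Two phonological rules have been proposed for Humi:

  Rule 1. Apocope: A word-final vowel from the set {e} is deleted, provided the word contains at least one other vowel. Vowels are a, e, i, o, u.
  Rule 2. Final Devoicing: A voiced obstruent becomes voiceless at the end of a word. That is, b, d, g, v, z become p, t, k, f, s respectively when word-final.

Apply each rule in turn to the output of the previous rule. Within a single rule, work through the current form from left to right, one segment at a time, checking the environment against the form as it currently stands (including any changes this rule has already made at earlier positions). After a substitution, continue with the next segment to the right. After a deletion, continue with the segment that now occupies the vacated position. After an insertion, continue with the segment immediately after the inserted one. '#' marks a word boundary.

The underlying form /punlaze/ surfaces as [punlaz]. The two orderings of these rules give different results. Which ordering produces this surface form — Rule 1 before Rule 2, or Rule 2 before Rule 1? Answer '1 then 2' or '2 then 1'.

2 then 1

Order 1 then 2:
  1 Apocope: [punlaze] → [punlaz]
  2 Final Devoicing: [punlaz] → [punlas]
  result: [punlas]
Order 2 then 1:
  2 Final Devoicing: no change — [punlaze]
  1 Apocope: [punlaze] → [punlaz]
  result: [punlaz]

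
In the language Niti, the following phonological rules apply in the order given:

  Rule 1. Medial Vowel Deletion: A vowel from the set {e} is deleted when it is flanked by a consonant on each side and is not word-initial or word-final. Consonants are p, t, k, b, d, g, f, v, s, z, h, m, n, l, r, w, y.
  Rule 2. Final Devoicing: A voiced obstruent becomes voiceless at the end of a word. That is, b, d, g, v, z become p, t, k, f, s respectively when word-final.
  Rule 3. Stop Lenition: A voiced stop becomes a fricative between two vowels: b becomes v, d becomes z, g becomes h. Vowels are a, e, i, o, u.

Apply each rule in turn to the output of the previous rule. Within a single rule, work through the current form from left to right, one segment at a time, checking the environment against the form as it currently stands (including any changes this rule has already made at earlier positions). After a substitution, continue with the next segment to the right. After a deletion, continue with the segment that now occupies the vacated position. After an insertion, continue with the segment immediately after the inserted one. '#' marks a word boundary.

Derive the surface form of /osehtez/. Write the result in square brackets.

[oshts]

Rule 1 Medial Vowel Deletion: [osehtez] → [oshtz]
Rule 2 Final Devoicing: [oshtz] → [oshts]
Rule 3 Stop Lenition: no change — [oshts]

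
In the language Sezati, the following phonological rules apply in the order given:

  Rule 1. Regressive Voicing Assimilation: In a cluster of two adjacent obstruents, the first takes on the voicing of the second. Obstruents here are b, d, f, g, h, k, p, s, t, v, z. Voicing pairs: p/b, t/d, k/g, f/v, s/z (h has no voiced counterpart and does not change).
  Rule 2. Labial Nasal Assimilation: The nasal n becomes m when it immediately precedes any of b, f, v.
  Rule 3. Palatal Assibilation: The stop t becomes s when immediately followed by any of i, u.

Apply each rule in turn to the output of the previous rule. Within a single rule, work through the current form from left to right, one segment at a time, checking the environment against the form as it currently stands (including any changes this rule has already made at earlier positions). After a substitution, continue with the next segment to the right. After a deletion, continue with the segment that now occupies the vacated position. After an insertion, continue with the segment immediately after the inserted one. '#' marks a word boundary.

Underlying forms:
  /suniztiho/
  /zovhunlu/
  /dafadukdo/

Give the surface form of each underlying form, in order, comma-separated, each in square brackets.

/suniztiho/:
  Rule 1 Regressive Voicing Assimilation: [suniztiho] → [sunistiho]
  Rule 2 Labial Nasal Assimilation: no change — [sunistiho]
  Rule 3 Palatal Assibilation: [sunistiho] → [sunissiho]
/zovhunlu/:
  Rule 1 Regressive Voicing Assimilation: [zovhunlu] → [zofhunlu]
  Rule 2 Labial Nasal Assimilation: no change — [zofhunlu]
  Rule 3 Palatal Assibilation: no change — [zofhunlu]
/dafadukdo/:
  Rule 1 Regressive Voicing Assimilation: [dafadukdo] → [dafadugdo]
  Rule 2 Labial Nasal Assimilation: no change — [dafadugdo]
  Rule 3 Palatal Assibilation: no change — [dafadugdo]

[sunissiho], [zofhunlu], [dafadugdo]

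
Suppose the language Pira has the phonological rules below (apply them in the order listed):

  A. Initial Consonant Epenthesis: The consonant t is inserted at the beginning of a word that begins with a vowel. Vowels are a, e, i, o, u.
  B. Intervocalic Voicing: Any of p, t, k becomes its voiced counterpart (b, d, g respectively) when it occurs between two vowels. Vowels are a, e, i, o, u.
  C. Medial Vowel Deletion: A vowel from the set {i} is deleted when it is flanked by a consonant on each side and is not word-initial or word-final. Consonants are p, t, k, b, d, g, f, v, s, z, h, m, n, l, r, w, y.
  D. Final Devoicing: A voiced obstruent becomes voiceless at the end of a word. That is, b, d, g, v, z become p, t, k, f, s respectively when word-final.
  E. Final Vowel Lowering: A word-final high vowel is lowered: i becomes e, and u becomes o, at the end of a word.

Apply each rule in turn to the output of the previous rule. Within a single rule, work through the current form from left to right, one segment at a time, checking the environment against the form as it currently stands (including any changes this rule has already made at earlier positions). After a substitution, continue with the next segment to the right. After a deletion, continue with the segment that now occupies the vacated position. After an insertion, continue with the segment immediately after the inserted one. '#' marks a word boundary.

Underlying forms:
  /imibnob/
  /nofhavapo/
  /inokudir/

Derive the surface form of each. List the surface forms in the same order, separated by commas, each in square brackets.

[tmbnop], [nofhavabo], [tnogudr]

/imibnob/:
  A Initial Consonant Epenthesis: [imibnob] → [timibnob]
  B Intervocalic Voicing: no change — [timibnob]
  C Medial Vowel Deletion: [timibnob] → [tmbnob]
  D Final Devoicing: [tmbnob] → [tmbnop]
  E Final Vowel Lowering: no change — [tmbnop]
/nofhavapo/:
  A Initial Consonant Epenthesis: no change — [nofhavapo]
  B Intervocalic Voicing: [nofhavapo] → [nofhavabo]
  C Medial Vowel Deletion: no change — [nofhavabo]
  D Final Devoicing: no change — [nofhavabo]
  E Final Vowel Lowering: no change — [nofhavabo]
/inokudir/:
  A Initial Consonant Epenthesis: [inokudir] → [tinokudir]
  B Intervocalic Voicing: [tinokudir] → [tinogudir]
  C Medial Vowel Deletion: [tinogudir] → [tnogudr]
  D Final Devoicing: no change — [tnogudr]
  E Final Vowel Lowering: no change — [tnogudr]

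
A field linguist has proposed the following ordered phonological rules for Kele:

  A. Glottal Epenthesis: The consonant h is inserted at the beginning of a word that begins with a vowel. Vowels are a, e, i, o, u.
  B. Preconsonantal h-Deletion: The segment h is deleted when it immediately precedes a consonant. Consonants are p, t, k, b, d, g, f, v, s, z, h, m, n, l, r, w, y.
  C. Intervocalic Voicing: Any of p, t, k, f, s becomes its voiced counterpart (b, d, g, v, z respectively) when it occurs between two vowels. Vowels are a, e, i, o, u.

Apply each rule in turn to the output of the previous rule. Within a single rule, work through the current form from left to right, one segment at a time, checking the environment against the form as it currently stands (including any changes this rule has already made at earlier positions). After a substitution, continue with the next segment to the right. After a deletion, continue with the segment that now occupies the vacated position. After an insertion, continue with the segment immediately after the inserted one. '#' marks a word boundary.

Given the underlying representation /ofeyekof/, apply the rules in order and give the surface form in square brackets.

[hoveyegof]

A Glottal Epenthesis: [ofeyekof] → [hofeyekof]
B Preconsonantal h-Deletion: no change — [hofeyekof]
C Intervocalic Voicing: [hofeyekof] → [hoveyegof]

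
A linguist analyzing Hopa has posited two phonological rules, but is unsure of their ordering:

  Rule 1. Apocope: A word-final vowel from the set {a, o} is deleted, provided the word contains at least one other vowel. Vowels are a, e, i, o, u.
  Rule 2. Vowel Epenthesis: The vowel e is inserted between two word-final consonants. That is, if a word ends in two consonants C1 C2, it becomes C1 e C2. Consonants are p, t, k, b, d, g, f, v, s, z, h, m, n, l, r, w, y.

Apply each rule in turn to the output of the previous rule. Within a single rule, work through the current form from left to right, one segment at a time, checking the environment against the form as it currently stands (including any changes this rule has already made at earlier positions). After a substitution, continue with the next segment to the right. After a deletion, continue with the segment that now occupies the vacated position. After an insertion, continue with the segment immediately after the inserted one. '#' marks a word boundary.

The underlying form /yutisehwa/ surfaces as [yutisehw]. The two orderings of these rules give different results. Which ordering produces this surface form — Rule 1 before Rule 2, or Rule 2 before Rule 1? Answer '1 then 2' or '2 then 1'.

2 then 1

Order 1 then 2:
  1 Apocope: [yutisehwa] → [yutisehw]
  2 Vowel Epenthesis: [yutisehw] → [yutisehew]
  result: [yutisehew]
Order 2 then 1:
  2 Vowel Epenthesis: no change — [yutisehwa]
  1 Apocope: [yutisehwa] → [yutisehw]
  result: [yutisehw]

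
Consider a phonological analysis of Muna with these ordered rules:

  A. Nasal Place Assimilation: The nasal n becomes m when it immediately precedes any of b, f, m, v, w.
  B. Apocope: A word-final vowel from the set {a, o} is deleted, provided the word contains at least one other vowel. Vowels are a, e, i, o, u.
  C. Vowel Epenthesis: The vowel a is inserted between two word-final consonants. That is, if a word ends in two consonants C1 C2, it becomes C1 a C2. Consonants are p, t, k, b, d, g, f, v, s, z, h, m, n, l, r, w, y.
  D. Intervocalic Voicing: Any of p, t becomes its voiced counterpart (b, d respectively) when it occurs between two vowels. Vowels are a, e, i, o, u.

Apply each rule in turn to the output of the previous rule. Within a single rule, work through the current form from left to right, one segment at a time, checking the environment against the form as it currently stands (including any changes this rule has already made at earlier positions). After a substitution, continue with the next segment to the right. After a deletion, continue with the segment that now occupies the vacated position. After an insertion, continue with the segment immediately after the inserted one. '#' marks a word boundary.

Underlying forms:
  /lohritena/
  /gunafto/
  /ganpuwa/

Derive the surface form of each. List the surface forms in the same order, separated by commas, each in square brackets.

[lohriden], [gunafat], [ganpuw]

/lohritena/:
  A Nasal Place Assimilation: no change — [lohritena]
  B Apocope: [lohritena] → [lohriten]
  C Vowel Epenthesis: no change — [lohriten]
  D Intervocalic Voicing: [lohriten] → [lohriden]
/gunafto/:
  A Nasal Place Assimilation: no change — [gunafto]
  B Apocope: [gunafto] → [gunaft]
  C Vowel Epenthesis: [gunaft] → [gunafat]
  D Intervocalic Voicing: no change — [gunafat]
/ganpuwa/:
  A Nasal Place Assimilation: no change — [ganpuwa]
  B Apocope: [ganpuwa] → [ganpuw]
  C Vowel Epenthesis: no change — [ganpuw]
  D Intervocalic Voicing: no change — [ganpuw]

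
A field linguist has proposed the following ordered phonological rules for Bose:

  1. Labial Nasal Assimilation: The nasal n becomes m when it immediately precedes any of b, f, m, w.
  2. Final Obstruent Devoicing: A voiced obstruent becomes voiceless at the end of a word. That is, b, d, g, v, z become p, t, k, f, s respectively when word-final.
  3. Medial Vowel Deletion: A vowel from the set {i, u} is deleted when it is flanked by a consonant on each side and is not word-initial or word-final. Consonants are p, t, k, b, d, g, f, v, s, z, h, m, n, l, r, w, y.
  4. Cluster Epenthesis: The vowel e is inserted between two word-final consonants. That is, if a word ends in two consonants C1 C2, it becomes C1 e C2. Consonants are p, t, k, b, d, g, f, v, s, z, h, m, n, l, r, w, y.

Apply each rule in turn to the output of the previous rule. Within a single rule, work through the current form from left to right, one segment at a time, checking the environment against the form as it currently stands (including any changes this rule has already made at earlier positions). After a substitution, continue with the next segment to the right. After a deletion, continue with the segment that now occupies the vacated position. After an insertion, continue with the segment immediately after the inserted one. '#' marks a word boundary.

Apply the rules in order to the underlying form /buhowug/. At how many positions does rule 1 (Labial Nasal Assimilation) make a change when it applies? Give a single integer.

1 Labial Nasal Assimilation: no change — [buhowug]
2 Final Obstruent Devoicing: [buhowug] → [buhowuk]
3 Medial Vowel Deletion: [buhowuk] → [bhowk]
4 Cluster Epenthesis: [bhowk] → [bhowek]
Rule 1 changed 0 position(s).

0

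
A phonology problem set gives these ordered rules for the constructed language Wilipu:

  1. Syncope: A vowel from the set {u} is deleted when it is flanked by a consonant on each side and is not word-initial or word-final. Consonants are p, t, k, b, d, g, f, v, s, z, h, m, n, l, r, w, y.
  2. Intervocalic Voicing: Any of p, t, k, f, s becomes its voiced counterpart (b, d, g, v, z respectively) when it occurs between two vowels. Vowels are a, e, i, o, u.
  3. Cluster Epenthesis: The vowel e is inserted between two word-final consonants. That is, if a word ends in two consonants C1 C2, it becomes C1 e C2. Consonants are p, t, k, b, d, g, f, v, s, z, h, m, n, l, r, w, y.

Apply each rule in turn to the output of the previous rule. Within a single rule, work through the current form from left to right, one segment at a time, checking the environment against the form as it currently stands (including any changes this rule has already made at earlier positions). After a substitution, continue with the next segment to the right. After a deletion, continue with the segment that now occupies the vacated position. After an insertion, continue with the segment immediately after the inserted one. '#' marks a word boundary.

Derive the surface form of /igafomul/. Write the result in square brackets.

1 Syncope: [igafomul] → [igafoml]
2 Intervocalic Voicing: [igafoml] → [igavoml]
3 Cluster Epenthesis: [igavoml] → [igavomel]

[igavomel]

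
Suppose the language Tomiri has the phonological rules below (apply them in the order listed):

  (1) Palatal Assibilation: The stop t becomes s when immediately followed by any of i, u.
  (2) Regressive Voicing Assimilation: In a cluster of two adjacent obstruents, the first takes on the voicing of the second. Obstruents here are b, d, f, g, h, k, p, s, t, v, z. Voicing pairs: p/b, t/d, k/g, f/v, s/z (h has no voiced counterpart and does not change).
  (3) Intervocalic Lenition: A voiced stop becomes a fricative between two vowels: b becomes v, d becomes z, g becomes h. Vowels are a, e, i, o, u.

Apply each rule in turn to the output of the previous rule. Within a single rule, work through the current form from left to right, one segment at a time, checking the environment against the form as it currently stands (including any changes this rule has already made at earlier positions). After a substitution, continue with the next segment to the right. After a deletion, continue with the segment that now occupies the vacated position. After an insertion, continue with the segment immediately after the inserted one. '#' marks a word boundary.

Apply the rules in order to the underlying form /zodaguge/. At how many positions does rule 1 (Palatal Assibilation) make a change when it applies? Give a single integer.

(1) Palatal Assibilation: no change — [zodaguge]
(2) Regressive Voicing Assimilation: no change — [zodaguge]
(3) Intervocalic Lenition: [zodaguge] → [zozahuhe]
Rule 1 changed 0 position(s).

0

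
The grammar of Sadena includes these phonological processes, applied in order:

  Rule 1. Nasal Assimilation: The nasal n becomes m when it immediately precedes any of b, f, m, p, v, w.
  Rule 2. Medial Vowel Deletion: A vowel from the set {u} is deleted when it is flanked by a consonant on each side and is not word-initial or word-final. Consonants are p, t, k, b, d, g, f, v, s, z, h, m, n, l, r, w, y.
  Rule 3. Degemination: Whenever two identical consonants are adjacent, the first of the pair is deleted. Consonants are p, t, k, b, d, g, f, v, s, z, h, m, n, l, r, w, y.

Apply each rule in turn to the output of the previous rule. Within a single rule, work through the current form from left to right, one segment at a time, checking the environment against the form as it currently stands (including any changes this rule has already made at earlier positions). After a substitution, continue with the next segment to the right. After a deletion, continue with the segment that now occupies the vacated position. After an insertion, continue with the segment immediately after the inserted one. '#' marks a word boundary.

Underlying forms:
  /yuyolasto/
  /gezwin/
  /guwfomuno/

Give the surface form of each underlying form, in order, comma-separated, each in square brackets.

/yuyolasto/:
  Rule 1 Nasal Assimilation: no change — [yuyolasto]
  Rule 2 Medial Vowel Deletion: [yuyolasto] → [yyolasto]
  Rule 3 Degemination: [yyolasto] → [yolasto]
/gezwin/:
  Rule 1 Nasal Assimilation: no change — [gezwin]
  Rule 2 Medial Vowel Deletion: no change — [gezwin]
  Rule 3 Degemination: no change — [gezwin]
/guwfomuno/:
  Rule 1 Nasal Assimilation: no change — [guwfomuno]
  Rule 2 Medial Vowel Deletion: [guwfomuno] → [gwfomno]
  Rule 3 Degemination: no change — [gwfomno]

[yolasto], [gezwin], [gwfomno]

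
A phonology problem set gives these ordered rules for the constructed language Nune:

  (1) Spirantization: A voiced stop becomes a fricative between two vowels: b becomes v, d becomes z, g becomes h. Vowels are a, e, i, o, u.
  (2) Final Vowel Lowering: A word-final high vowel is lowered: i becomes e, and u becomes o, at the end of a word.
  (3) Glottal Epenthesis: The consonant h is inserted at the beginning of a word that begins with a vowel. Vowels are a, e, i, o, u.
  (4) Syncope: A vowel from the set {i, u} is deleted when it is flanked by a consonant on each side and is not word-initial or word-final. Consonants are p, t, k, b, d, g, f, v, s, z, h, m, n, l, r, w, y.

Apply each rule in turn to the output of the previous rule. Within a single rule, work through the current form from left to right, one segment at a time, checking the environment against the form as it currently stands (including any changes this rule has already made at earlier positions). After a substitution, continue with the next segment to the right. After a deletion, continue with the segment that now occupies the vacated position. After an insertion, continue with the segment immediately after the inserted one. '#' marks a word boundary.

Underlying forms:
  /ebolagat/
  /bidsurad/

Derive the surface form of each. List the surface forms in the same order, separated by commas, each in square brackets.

[hevolahat], [bdsrad]

/ebolagat/:
  (1) Spirantization: [ebolagat] → [evolahat]
  (2) Final Vowel Lowering: no change — [evolahat]
  (3) Glottal Epenthesis: [evolahat] → [hevolahat]
  (4) Syncope: no change — [hevolahat]
/bidsurad/:
  (1) Spirantization: no change — [bidsurad]
  (2) Final Vowel Lowering: no change — [bidsurad]
  (3) Glottal Epenthesis: no change — [bidsurad]
  (4) Syncope: [bidsurad] → [bdsrad]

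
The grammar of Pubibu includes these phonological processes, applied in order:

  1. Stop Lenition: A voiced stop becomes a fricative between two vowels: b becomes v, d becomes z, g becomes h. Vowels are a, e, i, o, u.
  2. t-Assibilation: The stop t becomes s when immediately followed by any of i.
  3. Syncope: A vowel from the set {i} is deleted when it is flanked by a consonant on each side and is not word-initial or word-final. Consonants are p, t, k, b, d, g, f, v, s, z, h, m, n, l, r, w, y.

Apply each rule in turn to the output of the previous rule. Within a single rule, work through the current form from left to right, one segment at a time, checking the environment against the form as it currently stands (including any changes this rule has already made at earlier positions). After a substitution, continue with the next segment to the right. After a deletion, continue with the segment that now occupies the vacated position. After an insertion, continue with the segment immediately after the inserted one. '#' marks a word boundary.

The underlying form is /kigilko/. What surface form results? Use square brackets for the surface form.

1 Stop Lenition: [kigilko] → [kihilko]
2 t-Assibilation: no change — [kihilko]
3 Syncope: [kihilko] → [khlko]

[khlko]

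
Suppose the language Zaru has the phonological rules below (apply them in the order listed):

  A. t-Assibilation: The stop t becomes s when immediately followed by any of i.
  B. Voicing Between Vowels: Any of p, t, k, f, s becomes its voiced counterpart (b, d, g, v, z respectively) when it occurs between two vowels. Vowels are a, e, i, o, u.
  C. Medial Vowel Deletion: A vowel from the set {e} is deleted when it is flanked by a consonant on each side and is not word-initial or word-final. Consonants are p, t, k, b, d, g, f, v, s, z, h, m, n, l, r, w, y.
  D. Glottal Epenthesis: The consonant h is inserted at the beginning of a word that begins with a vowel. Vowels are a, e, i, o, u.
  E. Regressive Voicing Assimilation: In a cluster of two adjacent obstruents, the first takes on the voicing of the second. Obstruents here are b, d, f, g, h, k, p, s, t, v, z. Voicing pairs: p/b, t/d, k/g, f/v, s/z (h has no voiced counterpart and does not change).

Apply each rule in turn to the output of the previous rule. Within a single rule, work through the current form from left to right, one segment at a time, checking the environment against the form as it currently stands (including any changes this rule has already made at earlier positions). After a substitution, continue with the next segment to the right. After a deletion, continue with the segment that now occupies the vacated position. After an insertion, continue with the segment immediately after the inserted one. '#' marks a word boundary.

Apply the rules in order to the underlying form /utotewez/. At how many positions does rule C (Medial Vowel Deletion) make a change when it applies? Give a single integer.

A t-Assibilation: no change — [utotewez]
B Voicing Between Vowels: [utotewez] → [udodewez]
C Medial Vowel Deletion: [udodewez] → [udodwz]
D Glottal Epenthesis: [udodwz] → [hudodwz]
E Regressive Voicing Assimilation: no change — [hudodwz]
Rule C changed 2 position(s).

2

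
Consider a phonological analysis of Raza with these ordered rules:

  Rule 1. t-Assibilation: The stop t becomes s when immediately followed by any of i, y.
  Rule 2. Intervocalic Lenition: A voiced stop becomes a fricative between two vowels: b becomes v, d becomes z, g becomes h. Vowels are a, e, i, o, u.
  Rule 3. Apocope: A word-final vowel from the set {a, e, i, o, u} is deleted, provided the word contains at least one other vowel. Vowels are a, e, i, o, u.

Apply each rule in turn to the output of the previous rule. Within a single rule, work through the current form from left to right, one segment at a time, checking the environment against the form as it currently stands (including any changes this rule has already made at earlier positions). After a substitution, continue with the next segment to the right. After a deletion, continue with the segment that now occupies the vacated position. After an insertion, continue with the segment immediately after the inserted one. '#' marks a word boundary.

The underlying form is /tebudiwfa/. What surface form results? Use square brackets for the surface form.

Rule 1 t-Assibilation: no change — [tebudiwfa]
Rule 2 Intervocalic Lenition: [tebudiwfa] → [tevuziwfa]
Rule 3 Apocope: [tevuziwfa] → [tevuziwf]

[tevuziwf]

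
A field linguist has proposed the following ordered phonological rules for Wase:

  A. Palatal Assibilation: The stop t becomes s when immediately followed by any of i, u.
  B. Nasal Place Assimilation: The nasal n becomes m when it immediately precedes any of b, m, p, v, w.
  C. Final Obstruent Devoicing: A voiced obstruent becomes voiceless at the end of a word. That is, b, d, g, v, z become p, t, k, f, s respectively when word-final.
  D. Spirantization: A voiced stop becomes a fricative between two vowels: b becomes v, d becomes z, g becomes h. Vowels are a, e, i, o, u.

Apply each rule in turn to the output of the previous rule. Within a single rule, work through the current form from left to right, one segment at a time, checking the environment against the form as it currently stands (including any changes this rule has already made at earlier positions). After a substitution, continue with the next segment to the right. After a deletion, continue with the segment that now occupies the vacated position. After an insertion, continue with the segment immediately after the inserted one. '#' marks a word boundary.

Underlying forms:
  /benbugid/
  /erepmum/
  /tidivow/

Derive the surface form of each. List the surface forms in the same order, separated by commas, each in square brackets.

/benbugid/:
  A Palatal Assibilation: no change — [benbugid]
  B Nasal Place Assimilation: [benbugid] → [bembugid]
  C Final Obstruent Devoicing: [bembugid] → [bembugit]
  D Spirantization: [bembugit] → [bembuhit]
/erepmum/:
  A Palatal Assibilation: no change — [erepmum]
  B Nasal Place Assimilation: no change — [erepmum]
  C Final Obstruent Devoicing: no change — [erepmum]
  D Spirantization: no change — [erepmum]
/tidivow/:
  A Palatal Assibilation: [tidivow] → [sidivow]
  B Nasal Place Assimilation: no change — [sidivow]
  C Final Obstruent Devoicing: no change — [sidivow]
  D Spirantization: [sidivow] → [sizivow]

[bembuhit], [erepmum], [sizivow]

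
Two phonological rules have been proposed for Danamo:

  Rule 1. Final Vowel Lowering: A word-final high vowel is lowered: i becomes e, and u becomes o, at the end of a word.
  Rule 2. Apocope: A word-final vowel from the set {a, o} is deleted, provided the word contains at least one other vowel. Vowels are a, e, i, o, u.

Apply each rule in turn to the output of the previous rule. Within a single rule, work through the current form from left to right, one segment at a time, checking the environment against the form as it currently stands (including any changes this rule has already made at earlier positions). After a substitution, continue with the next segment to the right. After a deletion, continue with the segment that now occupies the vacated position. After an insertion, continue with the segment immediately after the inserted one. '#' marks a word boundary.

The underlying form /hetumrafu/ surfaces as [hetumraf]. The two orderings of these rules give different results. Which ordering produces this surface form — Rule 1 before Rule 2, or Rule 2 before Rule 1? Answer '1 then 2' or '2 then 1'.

Order 1 then 2:
  1 Final Vowel Lowering: [hetumrafu] → [hetumrafo]
  2 Apocope: [hetumrafo] → [hetumraf]
  result: [hetumraf]
Order 2 then 1:
  2 Apocope: no change — [hetumrafu]
  1 Final Vowel Lowering: [hetumrafu] → [hetumrafo]
  result: [hetumrafo]

1 then 2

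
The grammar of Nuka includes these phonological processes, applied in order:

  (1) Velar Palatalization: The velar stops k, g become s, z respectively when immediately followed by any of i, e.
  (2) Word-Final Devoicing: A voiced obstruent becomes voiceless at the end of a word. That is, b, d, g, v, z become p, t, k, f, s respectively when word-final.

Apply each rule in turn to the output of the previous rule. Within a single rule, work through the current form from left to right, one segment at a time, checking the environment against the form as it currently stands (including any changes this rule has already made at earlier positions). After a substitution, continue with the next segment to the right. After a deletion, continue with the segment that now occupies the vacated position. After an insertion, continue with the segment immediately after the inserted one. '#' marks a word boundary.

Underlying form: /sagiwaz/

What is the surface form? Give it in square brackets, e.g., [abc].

(1) Velar Palatalization: [sagiwaz] → [saziwaz]
(2) Word-Final Devoicing: [saziwaz] → [saziwas]

[saziwas]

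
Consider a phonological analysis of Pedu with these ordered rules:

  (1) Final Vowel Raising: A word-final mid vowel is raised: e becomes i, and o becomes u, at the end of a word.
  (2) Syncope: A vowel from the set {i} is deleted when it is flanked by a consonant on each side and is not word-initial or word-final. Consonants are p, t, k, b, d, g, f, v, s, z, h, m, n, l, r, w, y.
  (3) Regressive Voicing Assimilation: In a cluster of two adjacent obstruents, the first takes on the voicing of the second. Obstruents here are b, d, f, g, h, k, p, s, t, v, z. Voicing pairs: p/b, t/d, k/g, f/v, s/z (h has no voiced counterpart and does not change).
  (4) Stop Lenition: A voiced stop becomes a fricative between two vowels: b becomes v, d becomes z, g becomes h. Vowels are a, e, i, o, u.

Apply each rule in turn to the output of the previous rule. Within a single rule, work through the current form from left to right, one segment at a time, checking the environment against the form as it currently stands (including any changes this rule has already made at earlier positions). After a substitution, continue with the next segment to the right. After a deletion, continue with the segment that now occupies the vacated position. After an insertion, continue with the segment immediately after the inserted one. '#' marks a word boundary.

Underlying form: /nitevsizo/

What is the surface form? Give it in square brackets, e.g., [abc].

(1) Final Vowel Raising: [nitevsizo] → [nitevsizu]
(2) Syncope: [nitevsizu] → [ntevszu]
(3) Regressive Voicing Assimilation: [ntevszu] → [ntefzzu]
(4) Stop Lenition: no change — [ntefzzu]

[ntefzzu]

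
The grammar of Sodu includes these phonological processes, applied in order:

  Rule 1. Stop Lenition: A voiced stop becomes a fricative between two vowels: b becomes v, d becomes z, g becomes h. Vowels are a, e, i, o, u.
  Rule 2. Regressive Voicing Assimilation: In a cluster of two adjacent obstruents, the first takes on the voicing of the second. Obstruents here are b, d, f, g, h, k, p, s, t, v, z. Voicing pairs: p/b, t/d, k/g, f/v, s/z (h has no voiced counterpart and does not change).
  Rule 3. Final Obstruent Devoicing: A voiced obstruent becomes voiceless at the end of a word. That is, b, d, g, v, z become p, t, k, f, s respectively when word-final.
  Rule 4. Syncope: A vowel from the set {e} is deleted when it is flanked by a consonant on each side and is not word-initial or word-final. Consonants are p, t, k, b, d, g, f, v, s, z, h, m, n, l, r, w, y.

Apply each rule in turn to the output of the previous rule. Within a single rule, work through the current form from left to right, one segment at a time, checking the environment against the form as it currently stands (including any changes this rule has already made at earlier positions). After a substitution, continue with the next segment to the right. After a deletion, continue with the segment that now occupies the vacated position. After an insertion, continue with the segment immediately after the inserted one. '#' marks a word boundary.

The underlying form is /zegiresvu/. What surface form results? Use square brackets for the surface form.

Rule 1 Stop Lenition: [zegiresvu] → [zehiresvu]
Rule 2 Regressive Voicing Assimilation: [zehiresvu] → [zehirezvu]
Rule 3 Final Obstruent Devoicing: no change — [zehirezvu]
Rule 4 Syncope: [zehirezvu] → [zhirzvu]

[zhirzvu]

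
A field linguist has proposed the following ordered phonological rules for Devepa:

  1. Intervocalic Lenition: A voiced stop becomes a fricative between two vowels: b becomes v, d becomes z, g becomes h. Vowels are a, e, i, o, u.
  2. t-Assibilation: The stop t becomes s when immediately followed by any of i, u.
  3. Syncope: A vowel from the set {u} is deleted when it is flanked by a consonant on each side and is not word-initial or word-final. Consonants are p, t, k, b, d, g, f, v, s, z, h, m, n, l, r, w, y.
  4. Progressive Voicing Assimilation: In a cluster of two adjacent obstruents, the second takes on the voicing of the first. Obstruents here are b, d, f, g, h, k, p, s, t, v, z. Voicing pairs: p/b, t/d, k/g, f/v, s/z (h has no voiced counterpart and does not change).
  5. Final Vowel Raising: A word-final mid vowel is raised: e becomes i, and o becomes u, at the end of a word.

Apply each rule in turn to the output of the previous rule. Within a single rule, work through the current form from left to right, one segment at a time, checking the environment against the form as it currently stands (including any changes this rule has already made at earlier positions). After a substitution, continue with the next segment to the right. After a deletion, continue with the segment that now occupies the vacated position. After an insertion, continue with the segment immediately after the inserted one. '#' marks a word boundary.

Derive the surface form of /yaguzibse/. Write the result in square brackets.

1 Intervocalic Lenition: [yaguzibse] → [yahuzibse]
2 t-Assibilation: no change — [yahuzibse]
3 Syncope: [yahuzibse] → [yahzibse]
4 Progressive Voicing Assimilation: [yahzibse] → [yahsibze]
5 Final Vowel Raising: [yahsibze] → [yahsibzi]

[yahsibzi]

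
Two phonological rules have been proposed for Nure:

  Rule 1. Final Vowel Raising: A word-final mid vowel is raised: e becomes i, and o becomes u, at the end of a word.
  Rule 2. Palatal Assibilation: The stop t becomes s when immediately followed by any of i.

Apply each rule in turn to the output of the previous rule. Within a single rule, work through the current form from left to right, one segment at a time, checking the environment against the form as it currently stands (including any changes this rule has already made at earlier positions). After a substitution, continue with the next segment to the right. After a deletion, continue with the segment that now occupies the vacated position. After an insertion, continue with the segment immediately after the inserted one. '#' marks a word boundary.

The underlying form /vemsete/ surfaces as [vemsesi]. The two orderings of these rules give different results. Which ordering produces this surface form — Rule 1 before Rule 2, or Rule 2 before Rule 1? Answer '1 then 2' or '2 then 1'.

Order 1 then 2:
  1 Final Vowel Raising: [vemsete] → [vemseti]
  2 Palatal Assibilation: [vemseti] → [vemsesi]
  result: [vemsesi]
Order 2 then 1:
  2 Palatal Assibilation: no change — [vemsete]
  1 Final Vowel Raising: [vemsete] → [vemseti]
  result: [vemseti]

1 then 2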